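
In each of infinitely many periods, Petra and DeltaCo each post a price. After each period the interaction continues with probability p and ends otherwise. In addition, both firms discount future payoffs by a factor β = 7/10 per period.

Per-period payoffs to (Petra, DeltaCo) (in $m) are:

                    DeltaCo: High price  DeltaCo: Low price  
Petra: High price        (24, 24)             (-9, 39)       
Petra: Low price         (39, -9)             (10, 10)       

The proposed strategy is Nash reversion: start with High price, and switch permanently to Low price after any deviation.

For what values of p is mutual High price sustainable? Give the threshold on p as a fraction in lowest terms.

Expected continuation weight on next period's payoff is β·p = 7/10·p, which plays the role of the discount factor.
Cooperation requires 7/10·p ≥ (39−24)/(39−10) = 15/29, hence p ≥ 150/203.

150/203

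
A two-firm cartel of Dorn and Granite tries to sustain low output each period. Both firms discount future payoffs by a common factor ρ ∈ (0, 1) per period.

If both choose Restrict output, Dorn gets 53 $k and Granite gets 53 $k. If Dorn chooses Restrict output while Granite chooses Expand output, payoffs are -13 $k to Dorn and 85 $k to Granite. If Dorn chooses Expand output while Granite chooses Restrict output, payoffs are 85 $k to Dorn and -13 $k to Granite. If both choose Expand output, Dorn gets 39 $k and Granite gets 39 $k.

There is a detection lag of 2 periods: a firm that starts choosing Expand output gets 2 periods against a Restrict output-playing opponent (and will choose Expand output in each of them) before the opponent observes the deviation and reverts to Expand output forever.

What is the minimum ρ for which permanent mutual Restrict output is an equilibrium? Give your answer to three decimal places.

0.834

The best deviation is to choose Expand output for all 2 undetected periods, earning 85 each, then 39 forever once detected.
Deviation value: 85(1−ρ^2)/(1−ρ) + 39ρ^2/(1−ρ); cooperation value: 53/(1−ρ).
IC: 53 ≥ 85(1−ρ^2) + 39ρ^2 = 85 − 46ρ^2.
So ρ^2 ≥ 32/46 = 16/23, giving ρ ≥ (16/23)^(1/2) ≈ 0.834.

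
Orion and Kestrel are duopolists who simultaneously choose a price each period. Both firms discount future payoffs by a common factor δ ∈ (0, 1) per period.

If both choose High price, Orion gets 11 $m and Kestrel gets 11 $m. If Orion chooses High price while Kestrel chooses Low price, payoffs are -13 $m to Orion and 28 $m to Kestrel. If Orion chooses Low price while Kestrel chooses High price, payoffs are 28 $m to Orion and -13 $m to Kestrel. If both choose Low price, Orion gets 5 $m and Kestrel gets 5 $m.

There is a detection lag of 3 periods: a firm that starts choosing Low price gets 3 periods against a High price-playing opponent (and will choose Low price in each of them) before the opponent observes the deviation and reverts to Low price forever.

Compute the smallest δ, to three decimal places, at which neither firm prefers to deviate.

Deviating for the 3 undetected periods gains 28−11 = 17 per period over cooperation, then loses 11−5 = 6 per period forever once punishment starts.
Gain: 17(1 + δ + … + δ^2); loss: 6·δ^3/(1−δ).
No profitable deviation ⇔ 17(1−δ^3) ≤ 6·δ^3, i.e. δ^3 ≥ 17/(17+6) = 17/23.
Hence δ ≥ (17/23)^(1/3) ≈ 0.904.

0.904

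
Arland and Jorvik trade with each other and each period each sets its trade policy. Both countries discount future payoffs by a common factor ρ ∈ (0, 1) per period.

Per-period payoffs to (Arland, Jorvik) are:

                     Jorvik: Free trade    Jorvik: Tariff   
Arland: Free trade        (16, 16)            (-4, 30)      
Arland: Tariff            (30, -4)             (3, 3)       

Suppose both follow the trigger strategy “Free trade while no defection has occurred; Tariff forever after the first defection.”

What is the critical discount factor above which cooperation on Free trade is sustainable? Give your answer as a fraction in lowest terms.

14/27

Under grim trigger the critical discount factor is (T−C)/(T−P) with T = 30, C = 16, P = 3.
ρ* = (30−16)/(30−3) = 14/27.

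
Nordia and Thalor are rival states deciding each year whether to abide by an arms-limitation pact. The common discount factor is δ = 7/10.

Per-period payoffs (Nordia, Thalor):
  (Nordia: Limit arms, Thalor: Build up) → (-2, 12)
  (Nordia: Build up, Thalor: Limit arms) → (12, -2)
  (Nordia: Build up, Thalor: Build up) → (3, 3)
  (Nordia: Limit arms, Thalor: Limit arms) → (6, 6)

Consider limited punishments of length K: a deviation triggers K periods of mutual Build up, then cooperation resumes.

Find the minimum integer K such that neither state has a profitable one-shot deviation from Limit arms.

IC: δ(1−δ^K)/(1−δ) ≥ (12−6)/(6−3) = 2.
With δ = 7/10: need 1 − δ^K ≥ 2·(1−7/10)/(7/10), i.e. δ^K ≤ 0.1429.
Since (7/10)^5 = 0.1681 and (7/10)^6 = 0.1176, the smallest such K is 6.

6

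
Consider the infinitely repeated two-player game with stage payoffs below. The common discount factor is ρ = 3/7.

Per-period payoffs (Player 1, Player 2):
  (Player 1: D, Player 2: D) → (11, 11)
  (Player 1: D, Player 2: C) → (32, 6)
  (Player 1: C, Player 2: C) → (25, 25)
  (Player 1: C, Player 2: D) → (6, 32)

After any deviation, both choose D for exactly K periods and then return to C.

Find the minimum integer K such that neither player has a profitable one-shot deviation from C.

2

IC: ρ(1−ρ^K)/(1−ρ) ≥ (32−25)/(25−11) = 1/2.
With ρ = 3/7: need 1 − ρ^K ≥ 1/2·(1−3/7)/(3/7), i.e. ρ^K ≤ 0.3333.
Since (3/7)^1 = 0.4286 and (3/7)^2 = 0.1837, the smallest such K is 2.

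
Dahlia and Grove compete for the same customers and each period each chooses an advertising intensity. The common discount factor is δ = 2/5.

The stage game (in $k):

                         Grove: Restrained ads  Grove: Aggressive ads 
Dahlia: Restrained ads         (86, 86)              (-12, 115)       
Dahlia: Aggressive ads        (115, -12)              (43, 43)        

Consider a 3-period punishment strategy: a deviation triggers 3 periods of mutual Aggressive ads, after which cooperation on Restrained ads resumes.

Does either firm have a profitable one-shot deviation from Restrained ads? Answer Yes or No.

Yes

A one-shot deviation gives 115 now, then 43 for 3 periods, then back to 86.
Gain from deviating: (115−86) today; loss: (86−43) in each of the next 3 periods.
No-deviation condition: (86−43)(δ+…+δ^3) ≥ 115−86, i.e. δ+…+δ^3 ≥ 29/43.
At δ = 2/5: δ+…+δ^3 = 0.6240 < 0.6744.
So cooperation is not sustainable.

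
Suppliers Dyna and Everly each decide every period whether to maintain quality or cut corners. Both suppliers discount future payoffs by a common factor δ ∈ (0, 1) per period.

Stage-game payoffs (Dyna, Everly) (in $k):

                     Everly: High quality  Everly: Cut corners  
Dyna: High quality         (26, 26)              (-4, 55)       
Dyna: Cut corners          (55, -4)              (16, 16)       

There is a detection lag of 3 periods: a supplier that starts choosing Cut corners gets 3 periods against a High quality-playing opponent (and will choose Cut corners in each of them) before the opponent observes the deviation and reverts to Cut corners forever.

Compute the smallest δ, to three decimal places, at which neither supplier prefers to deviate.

0.906

A deviator earns 55 for 3 periods, then 16 forever; cooperating earns 26 forever. Multiplying the IC by (1−δ):
26 ≥ 55(1−δ^3) + 16δ^3, so 39·δ^3 ≥ 29 and δ^3 ≥ 29/39.
δ ≥ (29/39)^(1/3) ≈ 0.906.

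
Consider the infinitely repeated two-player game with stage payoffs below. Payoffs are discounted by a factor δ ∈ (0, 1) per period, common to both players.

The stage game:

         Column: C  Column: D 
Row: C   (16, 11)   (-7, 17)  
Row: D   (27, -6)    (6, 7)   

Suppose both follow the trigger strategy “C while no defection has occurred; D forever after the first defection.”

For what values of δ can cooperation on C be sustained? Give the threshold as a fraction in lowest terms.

3/5

Row: cooperation gives 16 each period; deviation gives 27 once then 6 forever.
  16/(1−δ) ≥ 27 + 6δ/(1−δ) ⇒ δ ≥ 11/21.
Column: cooperation gives 11 each period; deviation gives 17 once then 7 forever.
  δ ≥ 6/10 = 3/5.
Both must hold, so the binding constraint is Column's: δ ≥ 3/5.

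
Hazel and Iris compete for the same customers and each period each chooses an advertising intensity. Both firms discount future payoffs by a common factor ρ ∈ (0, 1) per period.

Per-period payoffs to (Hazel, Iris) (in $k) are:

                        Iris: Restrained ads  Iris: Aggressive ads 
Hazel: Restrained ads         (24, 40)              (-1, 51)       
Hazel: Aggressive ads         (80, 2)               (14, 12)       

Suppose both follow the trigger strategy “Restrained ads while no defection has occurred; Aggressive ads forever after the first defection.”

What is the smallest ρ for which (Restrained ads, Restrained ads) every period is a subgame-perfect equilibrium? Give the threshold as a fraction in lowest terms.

Hazel: cooperation gives 24 each period; deviation gives 80 once then 14 forever.
  24/(1−ρ) ≥ 80 + 14ρ/(1−ρ) ⇒ ρ ≥ 56/66 = 28/33.
Iris: cooperation gives 40 each period; deviation gives 51 once then 12 forever.
  ρ ≥ 11/39.
Both must hold, so the binding constraint is Hazel's: ρ ≥ 28/33.

28/33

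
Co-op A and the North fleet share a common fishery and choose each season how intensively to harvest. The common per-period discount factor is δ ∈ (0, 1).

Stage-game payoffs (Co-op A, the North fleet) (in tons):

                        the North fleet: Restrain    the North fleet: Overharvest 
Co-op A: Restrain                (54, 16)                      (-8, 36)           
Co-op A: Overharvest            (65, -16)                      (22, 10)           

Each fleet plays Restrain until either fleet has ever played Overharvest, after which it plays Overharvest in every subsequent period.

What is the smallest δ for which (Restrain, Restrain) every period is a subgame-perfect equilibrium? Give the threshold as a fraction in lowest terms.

Co-op A: cooperation gives 54 each period; deviation gives 65 once then 22 forever.
  54/(1−δ) ≥ 65 + 22δ/(1−δ) ⇒ δ ≥ 11/43.
the North fleet: cooperation gives 16 each period; deviation gives 36 once then 10 forever.
  δ ≥ 20/26 = 10/13.
Both must hold, so the binding constraint is the North fleet's: δ ≥ 10/13.

10/13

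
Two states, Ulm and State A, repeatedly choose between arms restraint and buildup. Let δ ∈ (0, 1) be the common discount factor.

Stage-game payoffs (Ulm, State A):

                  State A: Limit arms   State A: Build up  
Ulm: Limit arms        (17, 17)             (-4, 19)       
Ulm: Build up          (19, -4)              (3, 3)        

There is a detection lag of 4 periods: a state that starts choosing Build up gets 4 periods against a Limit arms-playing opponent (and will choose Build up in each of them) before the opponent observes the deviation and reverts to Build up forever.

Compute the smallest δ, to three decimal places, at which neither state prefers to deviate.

Deviating for the 4 undetected periods gains 19−17 = 2 per period over cooperation, then loses 17−3 = 14 per period forever once punishment starts.
Gain: 2(1 + δ + … + δ^3); loss: 14·δ^4/(1−δ).
No profitable deviation ⇔ 2(1−δ^4) ≤ 14·δ^4, i.e. δ^4 ≥ 2/(2+14) = 1/8.
Hence δ ≥ (1/8)^(1/4) ≈ 0.595.

0.595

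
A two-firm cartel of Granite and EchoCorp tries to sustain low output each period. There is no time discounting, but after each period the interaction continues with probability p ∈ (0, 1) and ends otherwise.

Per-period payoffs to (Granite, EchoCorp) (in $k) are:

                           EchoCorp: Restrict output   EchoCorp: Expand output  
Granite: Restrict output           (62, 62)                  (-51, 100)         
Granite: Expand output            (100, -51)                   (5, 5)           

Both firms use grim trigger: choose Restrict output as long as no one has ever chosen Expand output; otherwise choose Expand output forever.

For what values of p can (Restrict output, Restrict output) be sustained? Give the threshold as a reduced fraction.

2/5

With no time discounting, the continuation probability p plays the role of the discount factor.
Grim-trigger IC: 62/(1−p) ≥ 100 + 5p/(1−p) ⇒ p ≥ (100−62)/(100−5) = 2/5.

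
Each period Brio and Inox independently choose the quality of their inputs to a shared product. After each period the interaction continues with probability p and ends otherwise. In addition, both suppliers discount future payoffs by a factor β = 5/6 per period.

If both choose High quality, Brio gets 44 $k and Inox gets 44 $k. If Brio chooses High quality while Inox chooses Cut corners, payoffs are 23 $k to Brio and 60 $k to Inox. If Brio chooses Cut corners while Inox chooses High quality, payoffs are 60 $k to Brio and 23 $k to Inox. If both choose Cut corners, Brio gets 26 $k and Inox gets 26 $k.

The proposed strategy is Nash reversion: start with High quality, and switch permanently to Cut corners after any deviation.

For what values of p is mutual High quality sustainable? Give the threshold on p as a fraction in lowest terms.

48/85

With continuation probability p and discount β, the effective per-period discount factor is βp.
Grim-trigger IC: βp ≥ (60−44)/(60−26) = 8/17.
So p ≥ (8/17)/(5/6) = 48/85.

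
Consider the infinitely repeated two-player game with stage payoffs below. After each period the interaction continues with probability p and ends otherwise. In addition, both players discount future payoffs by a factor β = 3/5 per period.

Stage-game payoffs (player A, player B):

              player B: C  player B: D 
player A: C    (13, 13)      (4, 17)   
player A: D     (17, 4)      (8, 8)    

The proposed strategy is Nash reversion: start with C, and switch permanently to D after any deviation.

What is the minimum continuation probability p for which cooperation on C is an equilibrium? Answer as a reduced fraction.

With continuation probability p and discount β, the effective per-period discount factor is βp.
Grim-trigger IC: βp ≥ (17−13)/(17−8) = 4/9.
So p ≥ (4/9)/(3/5) = 20/27.

20/27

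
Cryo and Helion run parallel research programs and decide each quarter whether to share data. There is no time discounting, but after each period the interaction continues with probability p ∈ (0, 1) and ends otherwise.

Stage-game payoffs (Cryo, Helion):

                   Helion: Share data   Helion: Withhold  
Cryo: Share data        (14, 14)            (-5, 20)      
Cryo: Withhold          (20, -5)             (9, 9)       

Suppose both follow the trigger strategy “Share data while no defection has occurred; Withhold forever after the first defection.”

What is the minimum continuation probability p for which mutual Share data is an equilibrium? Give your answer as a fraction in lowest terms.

Expected cooperation value is 14 + p·14 + p²·14 + … = 14/(1−p); deviation gives 20 + p·9/(1−p).
14 ≥ 20(1−p) + 9p ⇒ 11p ≥ 6 ⇒ p ≥ 6/11.

6/11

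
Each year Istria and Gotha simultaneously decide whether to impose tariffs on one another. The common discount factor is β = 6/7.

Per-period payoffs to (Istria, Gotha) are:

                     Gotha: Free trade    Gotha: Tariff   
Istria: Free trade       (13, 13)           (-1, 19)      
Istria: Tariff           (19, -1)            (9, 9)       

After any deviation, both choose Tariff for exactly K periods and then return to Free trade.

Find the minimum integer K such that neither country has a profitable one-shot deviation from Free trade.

2

Need Σ_{k=1}^{K} β^k ≥ (19−13)/(13−9) = 1.5000 at β = 6/7.
At K = 1 the sum is 0.8571 < 1.5000; at K = 2 it is 1.5918 ≥ 1.5000.
So the minimum punishment length is K = 2.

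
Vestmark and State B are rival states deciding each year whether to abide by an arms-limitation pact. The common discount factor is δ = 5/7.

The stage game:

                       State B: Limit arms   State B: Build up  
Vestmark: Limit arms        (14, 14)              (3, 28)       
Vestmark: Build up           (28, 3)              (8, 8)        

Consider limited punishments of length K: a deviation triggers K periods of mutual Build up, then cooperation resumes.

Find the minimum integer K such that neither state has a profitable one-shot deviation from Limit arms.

9

Need Σ_{k=1}^{K} δ^k ≥ (28−14)/(14−8) = 2.3333 at δ = 5/7.
At K = 8 the sum is 2.3306 < 2.3333; at K = 9 it is 2.3790 ≥ 2.3333.
So the minimum punishment length is K = 9.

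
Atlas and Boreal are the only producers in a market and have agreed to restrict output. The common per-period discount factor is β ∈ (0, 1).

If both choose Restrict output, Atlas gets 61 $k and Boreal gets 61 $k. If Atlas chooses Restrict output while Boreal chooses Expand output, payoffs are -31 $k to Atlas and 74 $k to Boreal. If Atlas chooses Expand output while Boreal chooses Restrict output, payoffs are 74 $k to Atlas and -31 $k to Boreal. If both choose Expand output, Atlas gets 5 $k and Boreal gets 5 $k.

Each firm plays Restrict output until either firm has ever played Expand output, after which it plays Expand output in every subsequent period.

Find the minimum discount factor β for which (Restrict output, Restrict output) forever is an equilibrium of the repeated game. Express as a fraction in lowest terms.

Cooperation forever yields 61 each period: 61/(1−β).
Deviating yields 74 once, then 5 forever: 74 + 5β/(1−β).
No profitable deviation requires 61/(1−β) ≥ 74 + 5β/(1−β).
Multiplying by (1−β): 61 ≥ 74(1−β) + 5β = 74 − 69β.
So 69β ≥ 13, i.e. β ≥ 13/69.

13/69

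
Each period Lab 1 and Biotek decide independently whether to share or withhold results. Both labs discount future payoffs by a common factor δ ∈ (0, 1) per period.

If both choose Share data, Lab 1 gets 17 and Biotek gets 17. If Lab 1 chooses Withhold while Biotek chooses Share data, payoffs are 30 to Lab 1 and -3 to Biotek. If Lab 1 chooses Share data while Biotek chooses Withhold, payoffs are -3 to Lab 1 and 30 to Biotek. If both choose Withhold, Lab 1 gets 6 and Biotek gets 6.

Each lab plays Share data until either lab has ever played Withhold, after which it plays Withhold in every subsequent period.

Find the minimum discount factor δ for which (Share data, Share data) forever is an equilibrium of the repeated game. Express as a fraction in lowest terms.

One-period gain from deviating is 30 − 17 = 13. The loss is 17 − 6 = 11 in every subsequent period, with present value 11·δ/(1−δ).
Deviation is unprofitable when 11·δ/(1−δ) ≥ 13, i.e. δ/(1−δ) ≥ 13/11.
Equivalently δ ≥ 13/(13+11) = 13/24.

13/24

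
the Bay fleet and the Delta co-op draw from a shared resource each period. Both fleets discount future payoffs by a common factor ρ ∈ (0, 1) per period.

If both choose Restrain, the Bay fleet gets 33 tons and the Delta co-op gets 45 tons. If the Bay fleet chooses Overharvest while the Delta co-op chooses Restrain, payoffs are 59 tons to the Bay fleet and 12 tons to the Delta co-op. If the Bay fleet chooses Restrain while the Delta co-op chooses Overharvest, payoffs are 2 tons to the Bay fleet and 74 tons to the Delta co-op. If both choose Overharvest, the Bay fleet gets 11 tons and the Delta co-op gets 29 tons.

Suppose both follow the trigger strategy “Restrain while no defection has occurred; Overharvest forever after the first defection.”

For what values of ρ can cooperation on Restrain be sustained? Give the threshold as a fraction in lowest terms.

the Bay fleet: cooperation gives 33 each period; deviation gives 59 once then 11 forever.
  33/(1−ρ) ≥ 59 + 11ρ/(1−ρ) ⇒ ρ ≥ 26/48 = 13/24.
the Delta co-op: cooperation gives 45 each period; deviation gives 74 once then 29 forever.
  ρ ≥ 29/45.
Both must hold, so the binding constraint is the Delta co-op's: ρ ≥ 29/45.

29/45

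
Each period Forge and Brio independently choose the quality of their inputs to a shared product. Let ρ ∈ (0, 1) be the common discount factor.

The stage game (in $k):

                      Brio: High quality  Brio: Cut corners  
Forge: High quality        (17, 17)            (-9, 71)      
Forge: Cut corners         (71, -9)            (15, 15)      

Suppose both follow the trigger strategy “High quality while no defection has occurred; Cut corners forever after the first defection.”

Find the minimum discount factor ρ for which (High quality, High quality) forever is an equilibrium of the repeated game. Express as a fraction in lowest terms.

One-period gain from deviating is 71 − 17 = 54. The loss is 17 − 15 = 2 in every subsequent period, with present value 2·ρ/(1−ρ).
Deviation is unprofitable when 2·ρ/(1−ρ) ≥ 54, i.e. ρ/(1−ρ) ≥ 27.
Equivalently ρ ≥ 54/(54+2) = 27/28.

27/28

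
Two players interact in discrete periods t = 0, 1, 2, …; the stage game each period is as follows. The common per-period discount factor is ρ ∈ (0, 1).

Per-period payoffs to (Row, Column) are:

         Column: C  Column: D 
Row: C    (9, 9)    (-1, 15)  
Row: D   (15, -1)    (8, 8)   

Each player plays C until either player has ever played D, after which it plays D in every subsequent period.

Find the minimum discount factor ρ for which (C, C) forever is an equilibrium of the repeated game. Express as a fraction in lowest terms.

6/7

Cooperation forever yields 9 each period: 9/(1−ρ).
Deviating yields 15 once, then 8 forever: 15 + 8ρ/(1−ρ).
No profitable deviation requires 9/(1−ρ) ≥ 15 + 8ρ/(1−ρ).
Multiplying by (1−ρ): 9 ≥ 15(1−ρ) + 8ρ = 15 − 7ρ.
So 7ρ ≥ 6, i.e. ρ ≥ 6/7.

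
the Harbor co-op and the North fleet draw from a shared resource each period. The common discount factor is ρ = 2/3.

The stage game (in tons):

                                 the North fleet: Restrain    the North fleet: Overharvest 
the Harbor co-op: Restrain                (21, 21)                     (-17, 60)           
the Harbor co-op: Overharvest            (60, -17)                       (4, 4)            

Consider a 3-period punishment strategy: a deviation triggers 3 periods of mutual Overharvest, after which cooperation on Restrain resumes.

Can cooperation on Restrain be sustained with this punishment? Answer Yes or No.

No

Comparing payoff streams over the 4 periods until play realigns: cooperate → 21(1+ρ+…+ρ^3); deviate → 60 + 4(ρ+…+ρ^3).
Cooperation is sustained iff (21−4)(ρ+…+ρ^3) ≥ 60−21.
ρ+…+ρ^3 = 2/3·(1−(2/3)^3)/(1−2/3) = 1.4074, and (60−21)/(21−4) = 2.2941.
1.4074 < 2.2941, so cooperation is not sustainable.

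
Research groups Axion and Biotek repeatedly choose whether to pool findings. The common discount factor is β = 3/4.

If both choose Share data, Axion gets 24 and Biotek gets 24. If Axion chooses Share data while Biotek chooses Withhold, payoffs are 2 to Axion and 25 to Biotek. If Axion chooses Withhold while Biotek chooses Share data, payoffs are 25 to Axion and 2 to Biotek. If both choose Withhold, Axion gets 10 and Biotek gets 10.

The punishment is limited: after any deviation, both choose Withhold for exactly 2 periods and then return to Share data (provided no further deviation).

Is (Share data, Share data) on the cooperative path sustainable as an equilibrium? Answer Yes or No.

Yes

Comparing payoff streams over the 3 periods until play realigns: cooperate → 24(1+β+…+β^2); deviate → 25 + 10(β+…+β^2).
Cooperation is sustained iff (24−10)(β+…+β^2) ≥ 25−24.
β+…+β^2 = 3/4·(1−(3/4)^2)/(1−3/4) = 1.3125, and (25−24)/(24−10) = 0.0714.
1.3125 ≥ 0.0714, so cooperation is sustainable.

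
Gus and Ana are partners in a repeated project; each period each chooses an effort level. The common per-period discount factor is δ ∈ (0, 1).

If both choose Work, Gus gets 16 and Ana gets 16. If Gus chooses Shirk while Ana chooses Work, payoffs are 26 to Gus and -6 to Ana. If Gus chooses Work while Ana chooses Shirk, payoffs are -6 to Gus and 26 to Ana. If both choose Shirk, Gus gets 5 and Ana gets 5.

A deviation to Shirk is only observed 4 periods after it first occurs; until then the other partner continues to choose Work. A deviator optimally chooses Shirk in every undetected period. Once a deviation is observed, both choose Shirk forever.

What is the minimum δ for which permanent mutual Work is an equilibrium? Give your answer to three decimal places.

0.831

Deviating for the 4 undetected periods gains 26−16 = 10 per period over cooperation, then loses 16−5 = 11 per period forever once punishment starts.
Gain: 10(1 + δ + … + δ^3); loss: 11·δ^4/(1−δ).
No profitable deviation ⇔ 10(1−δ^4) ≤ 11·δ^4, i.e. δ^4 ≥ 10/(10+11) = 10/21.
Hence δ ≥ (10/21)^(1/4) ≈ 0.831.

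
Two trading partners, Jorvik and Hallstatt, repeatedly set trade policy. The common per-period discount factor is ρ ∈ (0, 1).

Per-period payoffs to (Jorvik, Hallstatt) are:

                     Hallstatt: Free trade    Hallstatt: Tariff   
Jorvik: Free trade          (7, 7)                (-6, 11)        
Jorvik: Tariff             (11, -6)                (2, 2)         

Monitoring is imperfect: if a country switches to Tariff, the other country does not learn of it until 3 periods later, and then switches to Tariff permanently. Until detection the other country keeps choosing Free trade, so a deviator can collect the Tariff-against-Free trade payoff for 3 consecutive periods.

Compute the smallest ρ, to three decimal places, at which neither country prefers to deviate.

The best deviation is to choose Tariff for all 3 undetected periods, earning 11 each, then 2 forever once detected.
Deviation value: 11(1−ρ^3)/(1−ρ) + 2ρ^3/(1−ρ); cooperation value: 7/(1−ρ).
IC: 7 ≥ 11(1−ρ^3) + 2ρ^3 = 11 − 9ρ^3.
So ρ^3 ≥ 4/9, giving ρ ≥ (4/9)^(1/3) ≈ 0.763.

0.763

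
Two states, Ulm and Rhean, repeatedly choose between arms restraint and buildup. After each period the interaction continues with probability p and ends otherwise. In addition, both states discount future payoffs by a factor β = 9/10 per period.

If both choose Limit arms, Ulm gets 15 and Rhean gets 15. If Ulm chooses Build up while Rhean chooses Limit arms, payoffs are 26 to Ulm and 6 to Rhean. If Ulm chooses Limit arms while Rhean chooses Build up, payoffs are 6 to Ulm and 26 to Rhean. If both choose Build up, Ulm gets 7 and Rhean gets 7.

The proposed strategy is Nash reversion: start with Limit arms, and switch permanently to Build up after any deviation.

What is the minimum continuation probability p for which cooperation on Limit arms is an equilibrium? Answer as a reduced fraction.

110/171

Expected continuation weight on next period's payoff is β·p = 9/10·p, which plays the role of the discount factor.
Cooperation requires 9/10·p ≥ (26−15)/(26−7) = 11/19, hence p ≥ 110/171.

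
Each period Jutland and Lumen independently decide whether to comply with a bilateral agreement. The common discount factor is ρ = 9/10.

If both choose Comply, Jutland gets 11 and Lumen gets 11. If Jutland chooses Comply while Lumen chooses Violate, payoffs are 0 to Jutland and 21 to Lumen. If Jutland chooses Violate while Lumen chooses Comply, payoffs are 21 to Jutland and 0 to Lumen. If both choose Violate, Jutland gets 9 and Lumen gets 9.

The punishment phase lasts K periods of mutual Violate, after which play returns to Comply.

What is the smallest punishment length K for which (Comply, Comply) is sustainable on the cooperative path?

8

Need Σ_{k=1}^{K} ρ^k ≥ (21−11)/(11−9) = 5.0000 at ρ = 9/10.
At K = 7 the sum is 4.6953 < 5.0000; at K = 8 it is 5.1258 ≥ 5.0000.
So the minimum punishment length is K = 8.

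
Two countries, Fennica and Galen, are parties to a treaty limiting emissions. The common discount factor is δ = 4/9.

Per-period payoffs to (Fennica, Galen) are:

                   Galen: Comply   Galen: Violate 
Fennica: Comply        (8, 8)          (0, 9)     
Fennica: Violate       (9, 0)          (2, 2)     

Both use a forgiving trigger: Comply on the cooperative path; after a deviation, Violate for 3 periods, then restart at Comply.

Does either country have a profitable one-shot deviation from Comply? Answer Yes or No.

No

Comparing payoff streams over the 4 periods until play realigns: cooperate → 8(1+δ+…+δ^3); deviate → 9 + 2(δ+…+δ^3).
Cooperation is sustained iff (8−2)(δ+…+δ^3) ≥ 9−8.
δ+…+δ^3 = 4/9·(1−(4/9)^3)/(1−4/9) = 0.7298, and (9−8)/(8−2) = 0.1667.
0.7298 ≥ 0.1667, so cooperation is sustainable.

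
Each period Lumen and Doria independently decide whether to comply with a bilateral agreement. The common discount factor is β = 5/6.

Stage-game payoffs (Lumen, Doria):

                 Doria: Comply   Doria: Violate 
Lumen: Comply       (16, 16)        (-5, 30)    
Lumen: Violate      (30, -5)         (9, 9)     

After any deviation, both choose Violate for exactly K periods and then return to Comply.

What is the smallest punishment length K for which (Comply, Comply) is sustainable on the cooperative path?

3

IC: β(1−β^K)/(1−β) ≥ (30−16)/(16−9) = 2.
With β = 5/6: need 1 − β^K ≥ 2·(1−5/6)/(5/6), i.e. β^K ≤ 0.6000.
Since (5/6)^2 = 0.6944 and (5/6)^3 = 0.5787, the smallest such K is 3.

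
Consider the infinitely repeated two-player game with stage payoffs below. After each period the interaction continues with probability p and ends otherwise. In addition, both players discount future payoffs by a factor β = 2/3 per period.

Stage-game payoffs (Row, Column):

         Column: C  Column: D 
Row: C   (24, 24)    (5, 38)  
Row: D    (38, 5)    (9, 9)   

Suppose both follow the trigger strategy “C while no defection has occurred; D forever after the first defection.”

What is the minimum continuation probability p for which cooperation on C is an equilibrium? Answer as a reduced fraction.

Expected continuation weight on next period's payoff is β·p = 2/3·p, which plays the role of the discount factor.
Cooperation requires 2/3·p ≥ (38−24)/(38−9) = 14/29, hence p ≥ 21/29.

21/29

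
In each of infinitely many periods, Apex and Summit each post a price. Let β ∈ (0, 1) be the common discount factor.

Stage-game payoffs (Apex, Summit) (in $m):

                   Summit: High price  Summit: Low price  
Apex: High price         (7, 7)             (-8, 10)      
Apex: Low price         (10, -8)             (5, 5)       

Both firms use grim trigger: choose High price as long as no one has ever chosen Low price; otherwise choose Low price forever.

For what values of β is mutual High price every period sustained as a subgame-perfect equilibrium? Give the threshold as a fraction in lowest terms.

3/5

One-period gain from deviating is 10 − 7 = 3. The loss is 7 − 5 = 2 in every subsequent period, with present value 2·β/(1−β).
Deviation is unprofitable when 2·β/(1−β) ≥ 3, i.e. β/(1−β) ≥ 3/2.
Equivalently β ≥ 3/(3+2) = 3/5.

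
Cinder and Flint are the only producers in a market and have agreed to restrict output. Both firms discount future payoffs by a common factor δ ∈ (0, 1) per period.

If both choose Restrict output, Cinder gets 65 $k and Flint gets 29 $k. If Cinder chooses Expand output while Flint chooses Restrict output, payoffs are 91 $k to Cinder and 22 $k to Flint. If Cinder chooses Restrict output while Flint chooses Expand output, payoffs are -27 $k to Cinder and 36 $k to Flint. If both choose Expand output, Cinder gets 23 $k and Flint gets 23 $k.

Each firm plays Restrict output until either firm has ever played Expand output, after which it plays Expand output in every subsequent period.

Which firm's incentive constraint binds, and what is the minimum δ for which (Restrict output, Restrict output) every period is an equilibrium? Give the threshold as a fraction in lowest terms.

Flint; δ ≥ 7/13

Cinder: cooperation gives 65 each period; deviation gives 91 once then 23 forever.
  65/(1−δ) ≥ 91 + 23δ/(1−δ) ⇒ δ ≥ 26/68 = 13/34.
Flint: cooperation gives 29 each period; deviation gives 36 once then 23 forever.
  δ ≥ 7/13.
Both must hold, so the binding constraint is Flint's: δ ≥ 7/13.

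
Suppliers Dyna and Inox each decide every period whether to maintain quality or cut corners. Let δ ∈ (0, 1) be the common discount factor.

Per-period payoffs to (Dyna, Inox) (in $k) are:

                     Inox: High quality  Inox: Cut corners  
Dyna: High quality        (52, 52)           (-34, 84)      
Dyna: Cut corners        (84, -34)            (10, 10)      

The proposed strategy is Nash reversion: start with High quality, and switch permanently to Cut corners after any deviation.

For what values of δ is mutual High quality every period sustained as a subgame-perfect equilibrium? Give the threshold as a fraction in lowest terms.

Under grim trigger the critical discount factor is (T−C)/(T−P) with T = 84, C = 52, P = 10.
δ* = (84−52)/(84−10) = 32/74 = 16/37.

16/37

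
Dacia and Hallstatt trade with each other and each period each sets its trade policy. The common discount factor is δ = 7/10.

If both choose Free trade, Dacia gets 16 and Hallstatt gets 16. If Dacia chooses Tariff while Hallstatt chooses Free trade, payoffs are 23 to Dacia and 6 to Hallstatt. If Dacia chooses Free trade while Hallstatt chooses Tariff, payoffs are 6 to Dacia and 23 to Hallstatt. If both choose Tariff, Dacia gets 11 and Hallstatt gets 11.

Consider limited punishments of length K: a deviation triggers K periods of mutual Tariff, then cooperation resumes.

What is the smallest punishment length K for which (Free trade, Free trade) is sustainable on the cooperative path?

3

IC: δ(1−δ^K)/(1−δ) ≥ (23−16)/(16−11) = 7/5.
With δ = 7/10: need 1 − δ^K ≥ 7/5·(1−7/10)/(7/10), i.e. δ^K ≤ 0.4000.
Since (7/10)^2 = 0.4900 and (7/10)^3 = 0.3430, the smallest such K is 3.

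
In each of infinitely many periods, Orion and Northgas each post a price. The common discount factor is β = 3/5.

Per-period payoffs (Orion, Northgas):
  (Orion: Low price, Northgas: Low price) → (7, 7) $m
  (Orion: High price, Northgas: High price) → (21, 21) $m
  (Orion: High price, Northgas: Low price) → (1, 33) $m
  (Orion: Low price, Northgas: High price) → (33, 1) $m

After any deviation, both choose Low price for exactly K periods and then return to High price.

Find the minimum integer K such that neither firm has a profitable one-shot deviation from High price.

No profitable deviation requires (21−7)(β+…+β^K) ≥ 33−21, i.e. β+…+β^K ≥ 6/7 ≈ 0.8571.
With β = 3/5, the partial sums are K=1: 0.6000, K=2: 0.9600.
K = 2 is the first length at which the sum reaches 0.8571.

2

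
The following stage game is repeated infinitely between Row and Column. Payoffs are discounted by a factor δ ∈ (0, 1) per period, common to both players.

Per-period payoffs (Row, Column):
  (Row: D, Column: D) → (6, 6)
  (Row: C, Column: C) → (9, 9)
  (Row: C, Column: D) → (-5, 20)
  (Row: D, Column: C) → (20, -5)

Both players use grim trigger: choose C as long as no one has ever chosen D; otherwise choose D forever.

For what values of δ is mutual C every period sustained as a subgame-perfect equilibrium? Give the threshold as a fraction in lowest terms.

11/14

Cooperation forever yields 9 each period: 9/(1−δ).
Deviating yields 20 once, then 6 forever: 20 + 6δ/(1−δ).
No profitable deviation requires 9/(1−δ) ≥ 20 + 6δ/(1−δ).
Multiplying by (1−δ): 9 ≥ 20(1−δ) + 6δ = 20 − 14δ.
So 14δ ≥ 11, i.e. δ ≥ 11/14.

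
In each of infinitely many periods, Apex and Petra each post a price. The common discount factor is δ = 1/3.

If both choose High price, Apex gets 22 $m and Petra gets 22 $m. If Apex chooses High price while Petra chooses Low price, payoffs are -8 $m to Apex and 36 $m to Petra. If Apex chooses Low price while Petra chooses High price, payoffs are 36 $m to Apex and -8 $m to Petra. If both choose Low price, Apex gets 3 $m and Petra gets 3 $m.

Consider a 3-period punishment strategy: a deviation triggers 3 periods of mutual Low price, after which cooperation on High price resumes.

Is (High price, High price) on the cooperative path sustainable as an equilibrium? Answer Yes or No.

A one-shot deviation gives 36 now, then 3 for 3 periods, then back to 22.
Gain from deviating: (36−22) today; loss: (22−3) in each of the next 3 periods.
No-deviation condition: (22−3)(δ+…+δ^3) ≥ 36−22, i.e. δ+…+δ^3 ≥ 14/19.
At δ = 1/3: δ+…+δ^3 = 0.4815 < 0.7368.
So cooperation is not sustainable.

No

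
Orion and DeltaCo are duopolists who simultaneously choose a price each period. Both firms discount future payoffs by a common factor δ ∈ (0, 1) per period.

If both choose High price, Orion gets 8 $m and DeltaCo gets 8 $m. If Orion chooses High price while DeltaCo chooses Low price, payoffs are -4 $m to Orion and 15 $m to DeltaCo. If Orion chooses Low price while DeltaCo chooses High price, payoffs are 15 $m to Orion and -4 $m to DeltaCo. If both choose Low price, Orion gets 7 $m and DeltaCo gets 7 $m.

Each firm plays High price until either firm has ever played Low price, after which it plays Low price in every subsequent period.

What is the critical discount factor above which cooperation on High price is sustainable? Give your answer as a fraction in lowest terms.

8/(1−δ) ≥ 15 + 7δ/(1−δ)
8 ≥ 15 − 8δ
δ ≥ 7/8.

7/8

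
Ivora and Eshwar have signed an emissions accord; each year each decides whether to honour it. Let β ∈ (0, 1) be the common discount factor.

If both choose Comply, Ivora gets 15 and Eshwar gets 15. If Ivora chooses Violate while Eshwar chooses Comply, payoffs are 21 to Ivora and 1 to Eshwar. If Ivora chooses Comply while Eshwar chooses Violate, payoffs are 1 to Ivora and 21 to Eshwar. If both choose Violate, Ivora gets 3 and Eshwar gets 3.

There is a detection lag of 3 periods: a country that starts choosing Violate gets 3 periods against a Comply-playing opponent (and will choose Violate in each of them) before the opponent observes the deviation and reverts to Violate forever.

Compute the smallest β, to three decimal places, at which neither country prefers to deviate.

A deviator earns 21 for 3 periods, then 3 forever; cooperating earns 15 forever. Multiplying the IC by (1−β):
15 ≥ 21(1−β^3) + 3β^3, so 18·β^3 ≥ 6 and β^3 ≥ 1/3.
β ≥ (1/3)^(1/3) ≈ 0.693.

0.693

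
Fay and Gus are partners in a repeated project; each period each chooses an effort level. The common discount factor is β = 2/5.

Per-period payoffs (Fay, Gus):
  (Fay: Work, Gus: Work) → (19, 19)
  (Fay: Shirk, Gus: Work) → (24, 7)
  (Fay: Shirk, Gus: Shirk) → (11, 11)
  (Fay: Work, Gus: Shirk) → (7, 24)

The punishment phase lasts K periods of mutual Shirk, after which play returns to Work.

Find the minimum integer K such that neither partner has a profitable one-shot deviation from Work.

4

IC: β(1−β^K)/(1−β) ≥ (24−19)/(19−11) = 5/8.
With β = 2/5: need 1 − β^K ≥ 5/8·(1−2/5)/(2/5), i.e. β^K ≤ 0.0625.
Since (2/5)^3 = 0.0640 and (2/5)^4 = 0.0256, the smallest such K is 4.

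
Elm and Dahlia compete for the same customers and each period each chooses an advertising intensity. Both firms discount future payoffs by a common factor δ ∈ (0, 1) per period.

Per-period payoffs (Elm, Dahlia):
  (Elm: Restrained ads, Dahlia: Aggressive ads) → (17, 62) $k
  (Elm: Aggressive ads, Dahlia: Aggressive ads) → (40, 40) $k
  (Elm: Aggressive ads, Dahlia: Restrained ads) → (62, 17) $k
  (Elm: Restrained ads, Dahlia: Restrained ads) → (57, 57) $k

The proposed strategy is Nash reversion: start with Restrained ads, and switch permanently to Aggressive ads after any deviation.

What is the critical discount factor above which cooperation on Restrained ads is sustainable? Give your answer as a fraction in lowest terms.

5/22

One-period gain from deviating is 62 − 57 = 5. The loss is 57 − 40 = 17 in every subsequent period, with present value 17·δ/(1−δ).
Deviation is unprofitable when 17·δ/(1−δ) ≥ 5, i.e. δ/(1−δ) ≥ 5/17.
Equivalently δ ≥ 5/(5+17) = 5/22.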